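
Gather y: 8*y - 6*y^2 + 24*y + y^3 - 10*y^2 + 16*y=y^3 - 16*y^2 + 48*y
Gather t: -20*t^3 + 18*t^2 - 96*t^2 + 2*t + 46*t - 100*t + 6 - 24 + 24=-20*t^3 - 78*t^2 - 52*t + 6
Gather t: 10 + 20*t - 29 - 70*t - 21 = -50*t - 40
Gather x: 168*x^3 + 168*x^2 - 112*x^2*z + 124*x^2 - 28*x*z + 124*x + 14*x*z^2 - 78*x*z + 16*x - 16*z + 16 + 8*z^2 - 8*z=168*x^3 + x^2*(292 - 112*z) + x*(14*z^2 - 106*z + 140) + 8*z^2 - 24*z + 16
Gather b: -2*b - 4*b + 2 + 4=6 - 6*b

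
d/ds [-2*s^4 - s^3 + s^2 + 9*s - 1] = -8*s^3 - 3*s^2 + 2*s + 9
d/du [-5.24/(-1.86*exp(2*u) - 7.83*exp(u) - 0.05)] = (-19.4928*exp(u) - 41.0292)*exp(u)/(1.86*exp(2*u) + 7.83*exp(u) + 0.05)^2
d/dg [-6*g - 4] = -6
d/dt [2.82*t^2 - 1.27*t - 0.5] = 5.64*t - 1.27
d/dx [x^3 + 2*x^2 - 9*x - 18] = 3*x^2 + 4*x - 9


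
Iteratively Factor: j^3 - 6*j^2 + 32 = (j - 4)*(j^2 - 2*j - 8) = (j - 4)*(j + 2)*(j - 4)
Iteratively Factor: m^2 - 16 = (m - 4)*(m + 4)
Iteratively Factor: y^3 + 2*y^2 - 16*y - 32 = (y + 2)*(y^2 - 16) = (y - 4)*(y + 2)*(y + 4)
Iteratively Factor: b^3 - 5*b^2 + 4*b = (b)*(b^2 - 5*b + 4) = b*(b - 4)*(b - 1)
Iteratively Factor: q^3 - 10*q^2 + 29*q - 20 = (q - 1)*(q^2 - 9*q + 20) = (q - 5)*(q - 1)*(q - 4)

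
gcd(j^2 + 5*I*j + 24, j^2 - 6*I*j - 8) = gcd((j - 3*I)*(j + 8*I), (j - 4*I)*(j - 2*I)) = 1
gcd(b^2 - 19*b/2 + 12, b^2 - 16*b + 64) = b - 8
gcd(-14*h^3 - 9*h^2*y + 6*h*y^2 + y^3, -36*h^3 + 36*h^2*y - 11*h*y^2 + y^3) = -2*h + y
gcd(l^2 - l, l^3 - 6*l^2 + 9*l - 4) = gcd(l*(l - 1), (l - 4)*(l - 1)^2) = l - 1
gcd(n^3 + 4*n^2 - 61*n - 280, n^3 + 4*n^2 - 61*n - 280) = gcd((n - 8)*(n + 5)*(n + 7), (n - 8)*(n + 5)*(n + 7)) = n^3 + 4*n^2 - 61*n - 280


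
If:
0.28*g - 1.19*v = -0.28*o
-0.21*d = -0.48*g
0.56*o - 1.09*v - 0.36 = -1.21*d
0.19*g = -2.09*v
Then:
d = 0.39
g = 0.17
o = -0.24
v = -0.02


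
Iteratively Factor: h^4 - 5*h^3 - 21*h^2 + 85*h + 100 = (h - 5)*(h^3 - 21*h - 20) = (h - 5)*(h + 4)*(h^2 - 4*h - 5) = (h - 5)^2*(h + 4)*(h + 1)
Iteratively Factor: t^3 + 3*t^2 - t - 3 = (t + 3)*(t^2 - 1) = (t - 1)*(t + 3)*(t + 1)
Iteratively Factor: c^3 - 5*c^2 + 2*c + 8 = (c + 1)*(c^2 - 6*c + 8) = (c - 4)*(c + 1)*(c - 2)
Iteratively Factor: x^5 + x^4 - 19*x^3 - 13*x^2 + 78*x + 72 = (x + 2)*(x^4 - x^3 - 17*x^2 + 21*x + 36) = (x + 1)*(x + 2)*(x^3 - 2*x^2 - 15*x + 36) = (x - 3)*(x + 1)*(x + 2)*(x^2 + x - 12) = (x - 3)^2*(x + 1)*(x + 2)*(x + 4)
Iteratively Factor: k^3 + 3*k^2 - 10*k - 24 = (k - 3)*(k^2 + 6*k + 8) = (k - 3)*(k + 4)*(k + 2)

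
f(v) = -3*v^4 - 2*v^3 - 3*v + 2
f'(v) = -12*v^3 - 6*v^2 - 3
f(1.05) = -7.11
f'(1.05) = -23.51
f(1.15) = -9.74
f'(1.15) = -29.19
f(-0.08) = 2.24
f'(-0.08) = -3.03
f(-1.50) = -1.94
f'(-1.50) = 24.00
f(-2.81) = -132.24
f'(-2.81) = 215.88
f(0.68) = -1.31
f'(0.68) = -9.55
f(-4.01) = -632.72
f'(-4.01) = 674.29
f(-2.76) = -121.75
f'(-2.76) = 203.59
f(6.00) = -4336.00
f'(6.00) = -2811.00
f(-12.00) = -58714.00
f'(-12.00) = 19869.00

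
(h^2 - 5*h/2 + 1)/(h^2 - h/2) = (h - 2)/h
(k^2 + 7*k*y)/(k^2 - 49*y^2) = k/(k - 7*y)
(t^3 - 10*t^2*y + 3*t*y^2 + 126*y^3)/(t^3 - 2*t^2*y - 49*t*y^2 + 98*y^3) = (-t^2 + 3*t*y + 18*y^2)/(-t^2 - 5*t*y + 14*y^2)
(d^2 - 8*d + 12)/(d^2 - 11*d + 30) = (d - 2)/(d - 5)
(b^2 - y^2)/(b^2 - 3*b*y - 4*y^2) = (-b + y)/(-b + 4*y)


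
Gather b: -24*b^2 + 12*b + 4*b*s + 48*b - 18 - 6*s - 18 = -24*b^2 + b*(4*s + 60) - 6*s - 36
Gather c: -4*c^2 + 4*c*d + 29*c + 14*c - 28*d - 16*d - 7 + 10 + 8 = -4*c^2 + c*(4*d + 43) - 44*d + 11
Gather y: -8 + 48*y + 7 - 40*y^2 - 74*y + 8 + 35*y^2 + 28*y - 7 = -5*y^2 + 2*y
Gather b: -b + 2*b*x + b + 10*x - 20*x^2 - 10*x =2*b*x - 20*x^2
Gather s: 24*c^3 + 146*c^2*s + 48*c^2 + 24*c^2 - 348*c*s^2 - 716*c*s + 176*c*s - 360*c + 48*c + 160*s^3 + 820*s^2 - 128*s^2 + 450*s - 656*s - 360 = 24*c^3 + 72*c^2 - 312*c + 160*s^3 + s^2*(692 - 348*c) + s*(146*c^2 - 540*c - 206) - 360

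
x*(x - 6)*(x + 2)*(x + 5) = x^4 + x^3 - 32*x^2 - 60*x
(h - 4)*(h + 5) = h^2 + h - 20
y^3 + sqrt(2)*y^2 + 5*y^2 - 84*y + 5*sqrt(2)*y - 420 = (y + 5)*(y - 6*sqrt(2))*(y + 7*sqrt(2))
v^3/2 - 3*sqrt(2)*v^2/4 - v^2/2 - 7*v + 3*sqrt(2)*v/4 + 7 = (v/2 + sqrt(2))*(v - 1)*(v - 7*sqrt(2)/2)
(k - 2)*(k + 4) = k^2 + 2*k - 8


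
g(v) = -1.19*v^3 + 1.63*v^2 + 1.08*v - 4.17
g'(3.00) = -21.27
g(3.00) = -18.39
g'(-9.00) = -317.43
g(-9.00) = 985.65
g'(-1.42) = -10.75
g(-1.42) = 0.99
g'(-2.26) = -24.52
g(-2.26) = 15.45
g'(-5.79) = -137.48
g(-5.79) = 275.21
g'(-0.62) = -2.31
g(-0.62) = -3.93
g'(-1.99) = -19.54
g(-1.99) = 9.51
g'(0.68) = 1.65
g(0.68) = -3.06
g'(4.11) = -45.83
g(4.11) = -54.81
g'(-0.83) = -4.09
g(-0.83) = -3.26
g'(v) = -3.57*v^2 + 3.26*v + 1.08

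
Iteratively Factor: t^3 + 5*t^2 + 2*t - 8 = (t + 2)*(t^2 + 3*t - 4) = (t + 2)*(t + 4)*(t - 1)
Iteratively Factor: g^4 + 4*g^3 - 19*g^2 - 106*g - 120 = (g + 4)*(g^3 - 19*g - 30) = (g - 5)*(g + 4)*(g^2 + 5*g + 6) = (g - 5)*(g + 3)*(g + 4)*(g + 2)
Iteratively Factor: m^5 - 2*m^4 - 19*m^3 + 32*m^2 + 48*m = (m + 4)*(m^4 - 6*m^3 + 5*m^2 + 12*m) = (m - 4)*(m + 4)*(m^3 - 2*m^2 - 3*m) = m*(m - 4)*(m + 4)*(m^2 - 2*m - 3) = m*(m - 4)*(m - 3)*(m + 4)*(m + 1)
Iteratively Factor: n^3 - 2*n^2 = (n)*(n^2 - 2*n) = n*(n - 2)*(n)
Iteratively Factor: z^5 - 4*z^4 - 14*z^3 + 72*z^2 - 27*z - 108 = (z - 3)*(z^4 - z^3 - 17*z^2 + 21*z + 36) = (z - 3)*(z + 4)*(z^3 - 5*z^2 + 3*z + 9) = (z - 3)^2*(z + 4)*(z^2 - 2*z - 3) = (z - 3)^2*(z + 1)*(z + 4)*(z - 3)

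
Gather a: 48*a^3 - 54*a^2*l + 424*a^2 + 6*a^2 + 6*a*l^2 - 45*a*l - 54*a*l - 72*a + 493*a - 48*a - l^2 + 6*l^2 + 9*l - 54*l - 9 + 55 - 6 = 48*a^3 + a^2*(430 - 54*l) + a*(6*l^2 - 99*l + 373) + 5*l^2 - 45*l + 40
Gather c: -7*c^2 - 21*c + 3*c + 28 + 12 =-7*c^2 - 18*c + 40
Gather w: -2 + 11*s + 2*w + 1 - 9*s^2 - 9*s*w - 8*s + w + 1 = -9*s^2 + 3*s + w*(3 - 9*s)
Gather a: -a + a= 0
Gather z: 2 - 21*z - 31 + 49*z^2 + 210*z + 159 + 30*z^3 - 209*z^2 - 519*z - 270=30*z^3 - 160*z^2 - 330*z - 140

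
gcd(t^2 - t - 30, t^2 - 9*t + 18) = t - 6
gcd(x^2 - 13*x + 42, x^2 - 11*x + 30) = x - 6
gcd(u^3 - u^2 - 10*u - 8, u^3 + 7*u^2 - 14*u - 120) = u - 4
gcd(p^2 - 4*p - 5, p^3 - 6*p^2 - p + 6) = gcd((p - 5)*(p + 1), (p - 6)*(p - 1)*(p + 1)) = p + 1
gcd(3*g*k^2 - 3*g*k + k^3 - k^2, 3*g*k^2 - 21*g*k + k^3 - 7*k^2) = 3*g*k + k^2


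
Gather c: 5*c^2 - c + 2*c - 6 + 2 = 5*c^2 + c - 4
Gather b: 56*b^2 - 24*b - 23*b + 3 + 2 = 56*b^2 - 47*b + 5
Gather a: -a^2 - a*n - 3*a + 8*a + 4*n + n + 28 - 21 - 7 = -a^2 + a*(5 - n) + 5*n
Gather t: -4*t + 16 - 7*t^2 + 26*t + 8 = -7*t^2 + 22*t + 24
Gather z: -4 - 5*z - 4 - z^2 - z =-z^2 - 6*z - 8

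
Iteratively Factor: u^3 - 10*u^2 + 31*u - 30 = (u - 3)*(u^2 - 7*u + 10) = (u - 5)*(u - 3)*(u - 2)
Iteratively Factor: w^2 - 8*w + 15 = (w - 5)*(w - 3)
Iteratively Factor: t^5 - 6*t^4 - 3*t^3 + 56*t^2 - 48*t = (t - 4)*(t^4 - 2*t^3 - 11*t^2 + 12*t) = t*(t - 4)*(t^3 - 2*t^2 - 11*t + 12) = t*(t - 4)*(t - 1)*(t^2 - t - 12) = t*(t - 4)*(t - 1)*(t + 3)*(t - 4)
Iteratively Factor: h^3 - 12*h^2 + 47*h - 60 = (h - 5)*(h^2 - 7*h + 12) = (h - 5)*(h - 3)*(h - 4)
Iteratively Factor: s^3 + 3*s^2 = (s)*(s^2 + 3*s) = s*(s + 3)*(s)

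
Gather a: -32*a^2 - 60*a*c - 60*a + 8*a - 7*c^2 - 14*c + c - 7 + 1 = -32*a^2 + a*(-60*c - 52) - 7*c^2 - 13*c - 6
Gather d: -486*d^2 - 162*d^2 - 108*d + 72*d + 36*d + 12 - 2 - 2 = 8 - 648*d^2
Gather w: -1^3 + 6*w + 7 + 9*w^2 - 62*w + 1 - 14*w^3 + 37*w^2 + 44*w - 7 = -14*w^3 + 46*w^2 - 12*w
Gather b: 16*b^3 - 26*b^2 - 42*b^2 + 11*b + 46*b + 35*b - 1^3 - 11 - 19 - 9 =16*b^3 - 68*b^2 + 92*b - 40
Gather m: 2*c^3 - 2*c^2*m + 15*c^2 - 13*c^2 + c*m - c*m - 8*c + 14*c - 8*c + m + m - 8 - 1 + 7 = 2*c^3 + 2*c^2 - 2*c + m*(2 - 2*c^2) - 2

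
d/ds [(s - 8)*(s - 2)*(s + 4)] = 3*s^2 - 12*s - 24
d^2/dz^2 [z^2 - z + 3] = 2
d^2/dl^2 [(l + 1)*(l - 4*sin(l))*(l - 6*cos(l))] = 4*l^2*sin(l) + 6*l^2*cos(l) + 28*l*sin(l) - 48*l*sin(2*l) - 10*l*cos(l) + 6*l + 4*sin(l) - 20*cos(l) + 48*sqrt(2)*cos(2*l + pi/4) + 2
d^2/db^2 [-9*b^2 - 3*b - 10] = -18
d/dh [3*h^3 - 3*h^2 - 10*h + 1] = 9*h^2 - 6*h - 10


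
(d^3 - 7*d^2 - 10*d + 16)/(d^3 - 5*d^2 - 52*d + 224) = (d^2 + d - 2)/(d^2 + 3*d - 28)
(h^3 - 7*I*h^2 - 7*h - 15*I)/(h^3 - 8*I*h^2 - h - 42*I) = (h^2 - 4*I*h + 5)/(h^2 - 5*I*h + 14)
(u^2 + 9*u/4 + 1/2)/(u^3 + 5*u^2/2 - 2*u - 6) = (4*u + 1)/(2*(2*u^2 + u - 6))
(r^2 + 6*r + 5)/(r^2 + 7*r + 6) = (r + 5)/(r + 6)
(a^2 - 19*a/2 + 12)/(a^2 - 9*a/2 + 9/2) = (a - 8)/(a - 3)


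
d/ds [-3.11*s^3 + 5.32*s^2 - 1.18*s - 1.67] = -9.33*s^2 + 10.64*s - 1.18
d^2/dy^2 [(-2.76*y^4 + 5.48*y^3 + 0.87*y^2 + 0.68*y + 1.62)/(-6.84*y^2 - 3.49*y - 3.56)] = (258.256512*y^6 + 395.313696*y^5 + 604.94508*y^4 + 659.956159999999*y^3 - 316.411584*y^2 - 549.390288*y + 34.276892)/(320.013504*y^6 + 489.845232*y^5 + 749.60586*y^4 + 552.405925*y^3 + 390.14574*y^2 + 132.692592*y + 45.118016)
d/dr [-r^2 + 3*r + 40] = 3 - 2*r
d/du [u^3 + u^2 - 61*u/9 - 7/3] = 3*u^2 + 2*u - 61/9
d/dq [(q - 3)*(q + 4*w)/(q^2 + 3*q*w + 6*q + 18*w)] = (-(q - 3)*(q + 4*w)*(2*q + 3*w + 6) + (2*q + 4*w - 3)*(q^2 + 3*q*w + 6*q + 18*w))/(q^2 + 3*q*w + 6*q + 18*w)^2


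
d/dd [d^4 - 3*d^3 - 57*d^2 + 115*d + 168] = 4*d^3 - 9*d^2 - 114*d + 115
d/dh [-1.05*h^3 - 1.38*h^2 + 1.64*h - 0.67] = -3.15*h^2 - 2.76*h + 1.64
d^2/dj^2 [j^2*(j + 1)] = 6*j + 2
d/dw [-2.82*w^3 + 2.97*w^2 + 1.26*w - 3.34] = -8.46*w^2 + 5.94*w + 1.26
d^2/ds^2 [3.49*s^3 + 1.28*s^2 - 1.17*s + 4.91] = 20.94*s + 2.56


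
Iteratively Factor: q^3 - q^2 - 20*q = (q)*(q^2 - q - 20) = q*(q - 5)*(q + 4)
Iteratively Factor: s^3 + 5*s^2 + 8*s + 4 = (s + 2)*(s^2 + 3*s + 2) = (s + 2)^2*(s + 1)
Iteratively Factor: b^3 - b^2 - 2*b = (b - 2)*(b^2 + b) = (b - 2)*(b + 1)*(b)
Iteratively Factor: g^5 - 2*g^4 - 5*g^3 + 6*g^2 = (g)*(g^4 - 2*g^3 - 5*g^2 + 6*g) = g*(g - 3)*(g^3 + g^2 - 2*g) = g*(g - 3)*(g - 1)*(g^2 + 2*g) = g*(g - 3)*(g - 1)*(g + 2)*(g)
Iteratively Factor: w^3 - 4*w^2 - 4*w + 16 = (w - 4)*(w^2 - 4) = (w - 4)*(w + 2)*(w - 2)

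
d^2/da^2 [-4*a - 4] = 0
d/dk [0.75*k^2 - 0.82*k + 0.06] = 1.5*k - 0.82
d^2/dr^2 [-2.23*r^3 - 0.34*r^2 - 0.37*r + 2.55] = -13.38*r - 0.68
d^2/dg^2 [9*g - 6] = 0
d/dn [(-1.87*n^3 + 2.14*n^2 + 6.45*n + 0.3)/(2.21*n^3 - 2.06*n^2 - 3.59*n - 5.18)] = (-0.877200000000002*n^4 - 15.0824*n^3 + 32.6752*n^2 - 20.9344*n - 32.334)/(4.8841*n^6 - 9.1052*n^5 - 11.6242*n^4 - 8.1048*n^3 + 34.2297*n^2 + 37.1924*n + 26.8324)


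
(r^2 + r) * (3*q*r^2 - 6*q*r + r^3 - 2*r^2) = 3*q*r^4 - 3*q*r^3 - 6*q*r^2 + r^5 - r^4 - 2*r^3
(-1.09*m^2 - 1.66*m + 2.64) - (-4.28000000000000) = -1.09*m^2 - 1.66*m + 6.92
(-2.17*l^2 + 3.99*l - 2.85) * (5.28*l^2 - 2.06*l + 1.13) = -11.4576*l^4 + 25.5374*l^3 - 25.7195*l^2 + 10.3797*l - 3.2205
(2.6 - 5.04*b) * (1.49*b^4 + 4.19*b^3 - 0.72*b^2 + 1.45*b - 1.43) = -7.5096*b^5 - 17.2436*b^4 + 14.5228*b^3 - 9.18*b^2 + 10.9772*b - 3.718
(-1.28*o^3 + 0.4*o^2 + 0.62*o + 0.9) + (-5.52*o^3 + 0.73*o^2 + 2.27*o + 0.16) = -6.8*o^3 + 1.13*o^2 + 2.89*o + 1.06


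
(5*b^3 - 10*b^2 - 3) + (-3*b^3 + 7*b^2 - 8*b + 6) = 2*b^3 - 3*b^2 - 8*b + 3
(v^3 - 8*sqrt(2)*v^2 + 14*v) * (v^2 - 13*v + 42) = v^5 - 13*v^4 - 8*sqrt(2)*v^4 + 56*v^3 + 104*sqrt(2)*v^3 - 336*sqrt(2)*v^2 - 182*v^2 + 588*v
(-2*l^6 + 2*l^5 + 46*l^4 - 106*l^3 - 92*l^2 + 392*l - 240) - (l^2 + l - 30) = -2*l^6 + 2*l^5 + 46*l^4 - 106*l^3 - 93*l^2 + 391*l - 210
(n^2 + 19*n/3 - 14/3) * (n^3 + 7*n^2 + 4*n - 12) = n^5 + 40*n^4/3 + 131*n^3/3 - 58*n^2/3 - 284*n/3 + 56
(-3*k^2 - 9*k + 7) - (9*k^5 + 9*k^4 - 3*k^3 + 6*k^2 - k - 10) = -9*k^5 - 9*k^4 + 3*k^3 - 9*k^2 - 8*k + 17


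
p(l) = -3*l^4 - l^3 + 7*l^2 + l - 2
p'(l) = -12*l^3 - 3*l^2 + 14*l + 1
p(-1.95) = -13.29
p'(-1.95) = 51.27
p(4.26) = -936.02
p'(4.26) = -921.51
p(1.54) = -4.38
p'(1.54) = -28.38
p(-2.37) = -46.39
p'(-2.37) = 110.71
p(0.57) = 0.34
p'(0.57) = 5.78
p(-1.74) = -4.78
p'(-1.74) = 30.77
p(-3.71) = -426.65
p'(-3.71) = 520.55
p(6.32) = -4754.71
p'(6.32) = -3059.58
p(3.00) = -206.00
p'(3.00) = -308.00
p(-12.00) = -59486.00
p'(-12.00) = 20137.00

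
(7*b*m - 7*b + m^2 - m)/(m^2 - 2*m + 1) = (7*b + m)/(m - 1)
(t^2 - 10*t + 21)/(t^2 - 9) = (t - 7)/(t + 3)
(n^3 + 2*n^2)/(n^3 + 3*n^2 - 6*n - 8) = n^2*(n + 2)/(n^3 + 3*n^2 - 6*n - 8)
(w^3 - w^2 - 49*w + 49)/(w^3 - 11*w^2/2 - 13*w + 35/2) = 2*(w + 7)/(2*w + 5)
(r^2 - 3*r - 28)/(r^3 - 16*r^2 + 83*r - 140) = (r + 4)/(r^2 - 9*r + 20)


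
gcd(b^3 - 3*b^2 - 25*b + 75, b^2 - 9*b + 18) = b - 3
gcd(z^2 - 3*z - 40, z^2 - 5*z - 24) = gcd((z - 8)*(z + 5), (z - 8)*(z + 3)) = z - 8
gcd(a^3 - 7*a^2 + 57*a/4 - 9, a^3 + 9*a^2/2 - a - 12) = a - 3/2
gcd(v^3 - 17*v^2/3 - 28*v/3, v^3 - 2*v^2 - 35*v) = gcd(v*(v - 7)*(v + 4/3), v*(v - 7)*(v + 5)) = v^2 - 7*v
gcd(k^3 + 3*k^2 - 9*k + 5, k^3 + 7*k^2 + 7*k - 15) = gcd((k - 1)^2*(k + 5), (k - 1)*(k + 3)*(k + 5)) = k^2 + 4*k - 5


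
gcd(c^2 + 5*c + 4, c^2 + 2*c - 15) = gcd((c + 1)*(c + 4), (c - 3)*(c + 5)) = 1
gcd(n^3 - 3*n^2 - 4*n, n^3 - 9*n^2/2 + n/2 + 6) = n^2 - 3*n - 4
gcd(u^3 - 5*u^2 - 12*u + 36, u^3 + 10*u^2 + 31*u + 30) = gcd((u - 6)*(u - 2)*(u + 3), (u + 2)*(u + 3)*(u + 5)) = u + 3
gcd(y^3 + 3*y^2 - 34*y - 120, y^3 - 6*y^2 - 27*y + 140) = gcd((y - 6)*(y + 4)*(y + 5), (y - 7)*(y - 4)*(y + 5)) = y + 5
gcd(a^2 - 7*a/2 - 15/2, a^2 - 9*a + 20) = a - 5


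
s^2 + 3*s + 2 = (s + 1)*(s + 2)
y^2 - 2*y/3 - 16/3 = (y - 8/3)*(y + 2)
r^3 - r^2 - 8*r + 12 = (r - 2)^2*(r + 3)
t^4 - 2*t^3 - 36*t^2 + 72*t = t*(t - 6)*(t - 2)*(t + 6)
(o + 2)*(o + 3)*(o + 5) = o^3 + 10*o^2 + 31*o + 30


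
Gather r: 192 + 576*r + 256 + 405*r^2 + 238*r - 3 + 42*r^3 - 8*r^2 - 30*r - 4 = 42*r^3 + 397*r^2 + 784*r + 441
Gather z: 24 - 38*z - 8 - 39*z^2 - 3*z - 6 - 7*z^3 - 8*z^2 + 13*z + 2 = -7*z^3 - 47*z^2 - 28*z + 12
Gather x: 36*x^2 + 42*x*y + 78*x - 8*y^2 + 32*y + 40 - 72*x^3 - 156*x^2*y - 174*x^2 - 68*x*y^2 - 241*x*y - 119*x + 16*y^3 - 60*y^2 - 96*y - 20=-72*x^3 + x^2*(-156*y - 138) + x*(-68*y^2 - 199*y - 41) + 16*y^3 - 68*y^2 - 64*y + 20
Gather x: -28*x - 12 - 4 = -28*x - 16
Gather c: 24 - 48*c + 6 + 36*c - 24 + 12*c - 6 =0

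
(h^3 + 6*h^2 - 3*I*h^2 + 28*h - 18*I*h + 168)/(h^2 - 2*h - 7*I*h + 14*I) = (h^2 + h*(6 + 4*I) + 24*I)/(h - 2)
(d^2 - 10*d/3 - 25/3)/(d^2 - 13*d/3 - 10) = (d - 5)/(d - 6)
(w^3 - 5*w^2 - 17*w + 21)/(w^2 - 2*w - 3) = (-w^3 + 5*w^2 + 17*w - 21)/(-w^2 + 2*w + 3)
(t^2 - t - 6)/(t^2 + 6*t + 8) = (t - 3)/(t + 4)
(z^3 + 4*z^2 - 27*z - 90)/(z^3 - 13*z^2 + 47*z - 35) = (z^2 + 9*z + 18)/(z^2 - 8*z + 7)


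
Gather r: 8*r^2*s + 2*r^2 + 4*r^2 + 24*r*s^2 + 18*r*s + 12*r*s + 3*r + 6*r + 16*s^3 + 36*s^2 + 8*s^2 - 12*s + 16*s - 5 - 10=r^2*(8*s + 6) + r*(24*s^2 + 30*s + 9) + 16*s^3 + 44*s^2 + 4*s - 15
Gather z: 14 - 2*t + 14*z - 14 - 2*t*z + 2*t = z*(14 - 2*t)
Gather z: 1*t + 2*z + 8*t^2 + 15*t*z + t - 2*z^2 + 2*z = 8*t^2 + 2*t - 2*z^2 + z*(15*t + 4)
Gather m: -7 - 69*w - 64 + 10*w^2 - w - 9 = 10*w^2 - 70*w - 80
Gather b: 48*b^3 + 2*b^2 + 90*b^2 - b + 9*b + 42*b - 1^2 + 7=48*b^3 + 92*b^2 + 50*b + 6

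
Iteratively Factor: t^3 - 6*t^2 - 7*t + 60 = (t - 4)*(t^2 - 2*t - 15) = (t - 5)*(t - 4)*(t + 3)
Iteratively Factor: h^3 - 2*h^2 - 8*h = (h - 4)*(h^2 + 2*h) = h*(h - 4)*(h + 2)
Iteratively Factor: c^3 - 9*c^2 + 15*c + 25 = (c - 5)*(c^2 - 4*c - 5) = (c - 5)*(c + 1)*(c - 5)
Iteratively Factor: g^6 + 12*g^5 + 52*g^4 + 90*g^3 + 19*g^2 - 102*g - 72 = (g + 3)*(g^5 + 9*g^4 + 25*g^3 + 15*g^2 - 26*g - 24) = (g + 2)*(g + 3)*(g^4 + 7*g^3 + 11*g^2 - 7*g - 12) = (g - 1)*(g + 2)*(g + 3)*(g^3 + 8*g^2 + 19*g + 12) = (g - 1)*(g + 1)*(g + 2)*(g + 3)*(g^2 + 7*g + 12) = (g - 1)*(g + 1)*(g + 2)*(g + 3)^2*(g + 4)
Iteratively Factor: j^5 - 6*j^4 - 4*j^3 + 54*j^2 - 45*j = (j - 5)*(j^4 - j^3 - 9*j^2 + 9*j) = (j - 5)*(j - 3)*(j^3 + 2*j^2 - 3*j) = (j - 5)*(j - 3)*(j + 3)*(j^2 - j) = (j - 5)*(j - 3)*(j - 1)*(j + 3)*(j)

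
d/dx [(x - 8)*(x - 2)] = 2*x - 10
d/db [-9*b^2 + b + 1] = 1 - 18*b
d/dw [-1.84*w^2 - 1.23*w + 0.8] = -3.68*w - 1.23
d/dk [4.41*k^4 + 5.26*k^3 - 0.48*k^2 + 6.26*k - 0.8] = 17.64*k^3 + 15.78*k^2 - 0.96*k + 6.26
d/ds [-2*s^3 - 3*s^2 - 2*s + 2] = -6*s^2 - 6*s - 2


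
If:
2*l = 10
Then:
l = 5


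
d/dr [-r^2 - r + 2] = -2*r - 1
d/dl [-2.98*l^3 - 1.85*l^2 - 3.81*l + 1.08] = -8.94*l^2 - 3.7*l - 3.81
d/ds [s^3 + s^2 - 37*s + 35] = 3*s^2 + 2*s - 37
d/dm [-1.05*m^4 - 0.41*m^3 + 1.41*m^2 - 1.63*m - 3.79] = -4.2*m^3 - 1.23*m^2 + 2.82*m - 1.63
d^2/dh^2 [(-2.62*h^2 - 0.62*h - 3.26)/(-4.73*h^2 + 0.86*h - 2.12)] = (49.057668*h^3 + 279.980052*h^2 - 116.86884*h - 34.746336)/(105.823817*h^6 - 57.722082*h^5 + 152.786568*h^4 - 52.378472*h^3 + 68.479392*h^2 - 11.595552*h + 9.528128)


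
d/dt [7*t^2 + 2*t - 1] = 14*t + 2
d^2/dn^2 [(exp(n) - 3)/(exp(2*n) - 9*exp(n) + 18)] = (exp(n) + 6)*exp(n)/(exp(3*n) - 18*exp(2*n) + 108*exp(n) - 216)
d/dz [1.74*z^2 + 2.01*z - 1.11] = 3.48*z + 2.01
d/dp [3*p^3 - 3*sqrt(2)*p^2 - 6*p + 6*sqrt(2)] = 9*p^2 - 6*sqrt(2)*p - 6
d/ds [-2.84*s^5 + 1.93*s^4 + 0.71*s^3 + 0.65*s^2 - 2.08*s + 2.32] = -14.2*s^4 + 7.72*s^3 + 2.13*s^2 + 1.3*s - 2.08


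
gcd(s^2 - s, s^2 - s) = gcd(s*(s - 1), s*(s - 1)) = s^2 - s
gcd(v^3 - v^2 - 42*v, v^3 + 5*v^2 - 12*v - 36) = v + 6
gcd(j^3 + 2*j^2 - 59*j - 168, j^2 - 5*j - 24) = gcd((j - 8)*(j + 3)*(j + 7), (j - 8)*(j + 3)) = j^2 - 5*j - 24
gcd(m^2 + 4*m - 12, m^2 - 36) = m + 6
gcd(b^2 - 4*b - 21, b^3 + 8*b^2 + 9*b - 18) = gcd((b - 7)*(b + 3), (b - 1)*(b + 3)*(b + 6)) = b + 3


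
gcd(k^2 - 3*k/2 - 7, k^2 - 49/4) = k - 7/2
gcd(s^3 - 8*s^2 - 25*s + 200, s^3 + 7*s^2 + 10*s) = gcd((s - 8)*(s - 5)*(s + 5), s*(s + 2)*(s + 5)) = s + 5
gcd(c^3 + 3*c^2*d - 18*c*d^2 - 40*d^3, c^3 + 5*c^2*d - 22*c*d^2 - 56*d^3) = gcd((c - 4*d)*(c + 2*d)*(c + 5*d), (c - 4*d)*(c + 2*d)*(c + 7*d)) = c^2 - 2*c*d - 8*d^2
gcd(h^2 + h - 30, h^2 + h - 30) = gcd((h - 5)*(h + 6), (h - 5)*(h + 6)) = h^2 + h - 30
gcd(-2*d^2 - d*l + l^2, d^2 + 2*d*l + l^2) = d + l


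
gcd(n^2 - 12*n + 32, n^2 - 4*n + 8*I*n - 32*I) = n - 4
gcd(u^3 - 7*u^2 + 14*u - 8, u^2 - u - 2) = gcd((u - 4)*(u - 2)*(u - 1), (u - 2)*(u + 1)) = u - 2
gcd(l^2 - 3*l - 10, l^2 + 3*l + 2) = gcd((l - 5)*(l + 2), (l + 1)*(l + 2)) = l + 2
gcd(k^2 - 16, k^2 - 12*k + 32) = k - 4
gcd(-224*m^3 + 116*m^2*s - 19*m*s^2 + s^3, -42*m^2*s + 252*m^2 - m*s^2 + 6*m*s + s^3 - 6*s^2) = -7*m + s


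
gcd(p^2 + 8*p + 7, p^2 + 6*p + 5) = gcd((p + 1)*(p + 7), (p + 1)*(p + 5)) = p + 1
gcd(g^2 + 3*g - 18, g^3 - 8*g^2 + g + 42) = g - 3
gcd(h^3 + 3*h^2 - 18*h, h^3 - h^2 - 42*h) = h^2 + 6*h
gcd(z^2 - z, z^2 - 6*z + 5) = z - 1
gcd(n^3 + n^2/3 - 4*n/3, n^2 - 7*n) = n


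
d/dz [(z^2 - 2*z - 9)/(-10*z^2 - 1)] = 2*(-10*z^2 - 91*z + 1)/(100*z^4 + 20*z^2 + 1)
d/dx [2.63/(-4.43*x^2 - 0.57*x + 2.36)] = (23.3018*x + 1.4991)/(4.43*x^2 + 0.57*x - 2.36)^2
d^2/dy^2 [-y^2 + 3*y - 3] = -2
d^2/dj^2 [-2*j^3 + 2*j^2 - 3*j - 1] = 4 - 12*j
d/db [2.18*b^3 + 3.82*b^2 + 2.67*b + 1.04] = 6.54*b^2 + 7.64*b + 2.67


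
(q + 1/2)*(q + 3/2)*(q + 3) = q^3 + 5*q^2 + 27*q/4 + 9/4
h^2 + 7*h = h*(h + 7)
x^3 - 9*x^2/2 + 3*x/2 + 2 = (x - 4)*(x - 1)*(x + 1/2)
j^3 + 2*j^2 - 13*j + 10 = (j - 2)*(j - 1)*(j + 5)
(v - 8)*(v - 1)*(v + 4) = v^3 - 5*v^2 - 28*v + 32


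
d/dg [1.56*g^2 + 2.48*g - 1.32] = 3.12*g + 2.48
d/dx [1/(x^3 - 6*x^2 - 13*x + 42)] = (-3*x^2 + 12*x + 13)/(x^3 - 6*x^2 - 13*x + 42)^2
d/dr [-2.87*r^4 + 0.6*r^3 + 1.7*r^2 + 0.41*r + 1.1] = -11.48*r^3 + 1.8*r^2 + 3.4*r + 0.41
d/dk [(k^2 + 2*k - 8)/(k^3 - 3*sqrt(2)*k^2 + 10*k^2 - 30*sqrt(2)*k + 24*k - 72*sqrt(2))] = (-k^2 + 4*k - 24*sqrt(2) + 12)/(k^4 - 6*sqrt(2)*k^3 + 12*k^3 - 72*sqrt(2)*k^2 + 54*k^2 - 216*sqrt(2)*k + 216*k + 648)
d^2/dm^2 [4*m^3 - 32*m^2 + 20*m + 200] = 24*m - 64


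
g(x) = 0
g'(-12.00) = 0.00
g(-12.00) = 0.00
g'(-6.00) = 0.00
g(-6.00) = 0.00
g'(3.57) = 0.00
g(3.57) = 0.00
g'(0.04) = 0.00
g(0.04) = 0.00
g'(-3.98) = 0.00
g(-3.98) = 0.00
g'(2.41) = 0.00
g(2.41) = 0.00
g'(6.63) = 0.00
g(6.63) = 0.00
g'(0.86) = 0.00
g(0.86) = 0.00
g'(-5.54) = 0.00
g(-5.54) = 0.00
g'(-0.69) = 0.00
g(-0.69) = 0.00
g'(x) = 0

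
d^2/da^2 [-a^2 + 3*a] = -2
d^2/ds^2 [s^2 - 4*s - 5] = 2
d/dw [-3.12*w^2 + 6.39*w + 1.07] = 6.39 - 6.24*w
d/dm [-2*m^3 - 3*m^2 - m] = -6*m^2 - 6*m - 1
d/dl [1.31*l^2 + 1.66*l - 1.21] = 2.62*l + 1.66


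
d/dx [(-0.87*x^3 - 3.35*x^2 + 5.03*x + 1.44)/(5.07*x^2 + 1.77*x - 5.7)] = (-4.4109*x^4 - 3.0798*x^3 - 16.5546*x^2 + 23.5884*x - 31.2198)/(25.7049*x^4 + 17.9478*x^3 - 54.6651*x^2 - 20.178*x + 32.49)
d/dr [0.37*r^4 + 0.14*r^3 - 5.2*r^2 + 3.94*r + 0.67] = 1.48*r^3 + 0.42*r^2 - 10.4*r + 3.94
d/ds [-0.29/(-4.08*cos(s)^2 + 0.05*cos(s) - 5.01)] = (2.3664*cos(s) - 0.0145)*sin(s)/(4.08*cos(s)^2 - 0.05*cos(s) + 5.01)^2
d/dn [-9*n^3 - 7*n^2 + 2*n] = -27*n^2 - 14*n + 2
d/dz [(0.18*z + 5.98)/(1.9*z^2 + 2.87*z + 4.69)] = (0.342*z^2 + 0.5166*z - (0.18*z + 5.98)*(3.8*z + 2.87) + 0.8442)/(1.9*z^2 + 2.87*z + 4.69)^2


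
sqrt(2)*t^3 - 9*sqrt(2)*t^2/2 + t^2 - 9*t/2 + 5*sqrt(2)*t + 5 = (t - 5/2)*(t - 2)*(sqrt(2)*t + 1)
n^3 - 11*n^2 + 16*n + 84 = (n - 7)*(n - 6)*(n + 2)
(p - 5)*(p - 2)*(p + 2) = p^3 - 5*p^2 - 4*p + 20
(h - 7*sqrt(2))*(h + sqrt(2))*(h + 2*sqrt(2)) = h^3 - 4*sqrt(2)*h^2 - 38*h - 28*sqrt(2)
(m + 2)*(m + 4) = m^2 + 6*m + 8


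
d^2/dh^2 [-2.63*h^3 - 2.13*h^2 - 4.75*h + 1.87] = -15.78*h - 4.26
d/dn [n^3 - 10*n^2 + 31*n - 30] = 3*n^2 - 20*n + 31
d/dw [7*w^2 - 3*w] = 14*w - 3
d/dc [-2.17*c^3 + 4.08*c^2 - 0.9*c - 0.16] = -6.51*c^2 + 8.16*c - 0.9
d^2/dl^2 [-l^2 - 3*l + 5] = -2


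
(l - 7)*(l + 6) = l^2 - l - 42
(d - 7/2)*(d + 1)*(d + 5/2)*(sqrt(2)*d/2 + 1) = sqrt(2)*d^4/2 + d^3 - 39*sqrt(2)*d^2/8 - 39*d/4 - 35*sqrt(2)*d/8 - 35/4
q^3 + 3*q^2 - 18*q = q*(q - 3)*(q + 6)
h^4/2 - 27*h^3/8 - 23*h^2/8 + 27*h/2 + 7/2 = (h/2 + 1)*(h - 7)*(h - 2)*(h + 1/4)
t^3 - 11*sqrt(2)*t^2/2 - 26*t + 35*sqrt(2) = (t - 7*sqrt(2))*(t - sqrt(2))*(t + 5*sqrt(2)/2)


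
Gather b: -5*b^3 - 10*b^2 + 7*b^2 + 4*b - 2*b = -5*b^3 - 3*b^2 + 2*b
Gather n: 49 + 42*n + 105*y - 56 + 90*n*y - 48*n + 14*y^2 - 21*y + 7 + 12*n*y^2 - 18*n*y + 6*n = n*(12*y^2 + 72*y) + 14*y^2 + 84*y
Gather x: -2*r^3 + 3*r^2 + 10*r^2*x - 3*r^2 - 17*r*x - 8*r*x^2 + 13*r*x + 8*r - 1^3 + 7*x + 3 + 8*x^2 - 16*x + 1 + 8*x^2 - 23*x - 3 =-2*r^3 + 8*r + x^2*(16 - 8*r) + x*(10*r^2 - 4*r - 32)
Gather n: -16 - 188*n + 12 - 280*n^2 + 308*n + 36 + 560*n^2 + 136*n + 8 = 280*n^2 + 256*n + 40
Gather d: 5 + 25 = 30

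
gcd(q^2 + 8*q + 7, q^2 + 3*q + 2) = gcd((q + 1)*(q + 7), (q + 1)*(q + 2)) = q + 1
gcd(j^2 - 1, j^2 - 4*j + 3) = j - 1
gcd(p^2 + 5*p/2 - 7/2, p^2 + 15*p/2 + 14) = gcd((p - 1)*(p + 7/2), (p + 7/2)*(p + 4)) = p + 7/2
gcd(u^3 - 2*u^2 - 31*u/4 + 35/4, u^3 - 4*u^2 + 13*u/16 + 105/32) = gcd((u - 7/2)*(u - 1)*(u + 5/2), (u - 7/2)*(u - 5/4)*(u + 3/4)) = u - 7/2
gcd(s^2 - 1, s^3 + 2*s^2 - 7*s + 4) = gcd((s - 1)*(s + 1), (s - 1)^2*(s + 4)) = s - 1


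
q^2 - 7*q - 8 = (q - 8)*(q + 1)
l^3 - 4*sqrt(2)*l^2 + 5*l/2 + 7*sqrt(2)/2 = (l - 7*sqrt(2)/2)*(l - sqrt(2))*(l + sqrt(2)/2)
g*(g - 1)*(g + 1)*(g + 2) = g^4 + 2*g^3 - g^2 - 2*g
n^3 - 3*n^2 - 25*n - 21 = (n - 7)*(n + 1)*(n + 3)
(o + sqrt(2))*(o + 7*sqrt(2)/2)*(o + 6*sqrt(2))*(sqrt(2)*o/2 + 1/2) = sqrt(2)*o^4/2 + 11*o^3 + 143*sqrt(2)*o^2/4 + 145*o/2 + 21*sqrt(2)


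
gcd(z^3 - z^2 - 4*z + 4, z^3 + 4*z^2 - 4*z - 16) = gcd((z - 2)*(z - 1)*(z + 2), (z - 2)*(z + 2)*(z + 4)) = z^2 - 4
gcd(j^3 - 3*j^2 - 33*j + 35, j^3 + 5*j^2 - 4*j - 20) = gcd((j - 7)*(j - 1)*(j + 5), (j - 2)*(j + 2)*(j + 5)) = j + 5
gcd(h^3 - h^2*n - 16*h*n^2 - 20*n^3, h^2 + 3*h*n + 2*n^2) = h + 2*n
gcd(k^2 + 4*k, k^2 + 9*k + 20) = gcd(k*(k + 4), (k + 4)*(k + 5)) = k + 4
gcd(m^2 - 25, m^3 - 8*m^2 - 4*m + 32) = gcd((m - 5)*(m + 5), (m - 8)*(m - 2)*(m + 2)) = 1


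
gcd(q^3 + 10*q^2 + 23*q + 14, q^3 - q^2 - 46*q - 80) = q + 2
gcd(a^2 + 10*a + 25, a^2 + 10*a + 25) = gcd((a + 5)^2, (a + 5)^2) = a^2 + 10*a + 25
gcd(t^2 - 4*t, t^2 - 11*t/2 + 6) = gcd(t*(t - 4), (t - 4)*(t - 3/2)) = t - 4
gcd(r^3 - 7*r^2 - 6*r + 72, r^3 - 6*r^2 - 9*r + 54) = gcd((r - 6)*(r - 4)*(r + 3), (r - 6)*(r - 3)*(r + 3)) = r^2 - 3*r - 18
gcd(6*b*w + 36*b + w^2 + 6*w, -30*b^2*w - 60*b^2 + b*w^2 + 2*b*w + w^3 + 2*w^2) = 6*b + w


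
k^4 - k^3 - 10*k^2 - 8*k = k*(k - 4)*(k + 1)*(k + 2)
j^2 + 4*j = j*(j + 4)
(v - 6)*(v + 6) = v^2 - 36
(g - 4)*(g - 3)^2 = g^3 - 10*g^2 + 33*g - 36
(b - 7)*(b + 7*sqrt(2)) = b^2 - 7*b + 7*sqrt(2)*b - 49*sqrt(2)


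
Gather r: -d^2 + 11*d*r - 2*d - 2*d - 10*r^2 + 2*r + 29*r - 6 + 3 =-d^2 - 4*d - 10*r^2 + r*(11*d + 31) - 3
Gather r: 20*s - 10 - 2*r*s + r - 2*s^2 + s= r*(1 - 2*s) - 2*s^2 + 21*s - 10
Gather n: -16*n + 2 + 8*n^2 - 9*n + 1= 8*n^2 - 25*n + 3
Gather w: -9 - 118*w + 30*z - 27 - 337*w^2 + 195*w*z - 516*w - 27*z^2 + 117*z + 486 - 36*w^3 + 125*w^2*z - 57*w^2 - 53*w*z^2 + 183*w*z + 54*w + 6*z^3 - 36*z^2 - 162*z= -36*w^3 + w^2*(125*z - 394) + w*(-53*z^2 + 378*z - 580) + 6*z^3 - 63*z^2 - 15*z + 450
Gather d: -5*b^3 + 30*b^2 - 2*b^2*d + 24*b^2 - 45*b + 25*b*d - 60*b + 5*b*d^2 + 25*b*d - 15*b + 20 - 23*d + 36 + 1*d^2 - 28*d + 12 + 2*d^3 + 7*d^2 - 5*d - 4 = -5*b^3 + 54*b^2 - 120*b + 2*d^3 + d^2*(5*b + 8) + d*(-2*b^2 + 50*b - 56) + 64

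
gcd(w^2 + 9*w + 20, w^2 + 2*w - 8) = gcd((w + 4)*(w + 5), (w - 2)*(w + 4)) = w + 4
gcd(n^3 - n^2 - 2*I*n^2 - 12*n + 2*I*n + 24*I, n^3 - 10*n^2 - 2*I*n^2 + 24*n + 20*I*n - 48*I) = n^2 + n*(-4 - 2*I) + 8*I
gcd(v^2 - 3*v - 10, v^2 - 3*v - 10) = v^2 - 3*v - 10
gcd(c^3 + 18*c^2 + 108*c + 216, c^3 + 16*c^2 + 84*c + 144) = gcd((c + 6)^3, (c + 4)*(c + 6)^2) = c^2 + 12*c + 36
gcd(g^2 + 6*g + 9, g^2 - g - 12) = g + 3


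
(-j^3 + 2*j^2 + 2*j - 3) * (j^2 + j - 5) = -j^5 + j^4 + 9*j^3 - 11*j^2 - 13*j + 15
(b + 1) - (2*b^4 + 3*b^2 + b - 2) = -2*b^4 - 3*b^2 + 3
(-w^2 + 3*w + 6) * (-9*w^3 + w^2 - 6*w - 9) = 9*w^5 - 28*w^4 - 45*w^3 - 3*w^2 - 63*w - 54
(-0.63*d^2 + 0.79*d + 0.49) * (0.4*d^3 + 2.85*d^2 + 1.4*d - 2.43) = -0.252*d^5 - 1.4795*d^4 + 1.5655*d^3 + 4.0334*d^2 - 1.2337*d - 1.1907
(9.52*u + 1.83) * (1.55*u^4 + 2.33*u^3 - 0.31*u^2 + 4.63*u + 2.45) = 14.756*u^5 + 25.0181*u^4 + 1.3127*u^3 + 43.5103*u^2 + 31.7969*u + 4.4835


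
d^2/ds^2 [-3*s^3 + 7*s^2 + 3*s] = 14 - 18*s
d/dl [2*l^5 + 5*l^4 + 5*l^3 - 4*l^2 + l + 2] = 10*l^4 + 20*l^3 + 15*l^2 - 8*l + 1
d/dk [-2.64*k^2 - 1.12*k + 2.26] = -5.28*k - 1.12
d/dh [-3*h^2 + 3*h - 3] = 3 - 6*h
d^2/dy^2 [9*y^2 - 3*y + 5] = 18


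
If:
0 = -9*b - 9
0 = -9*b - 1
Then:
No Solution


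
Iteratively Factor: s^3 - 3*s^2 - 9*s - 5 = (s - 5)*(s^2 + 2*s + 1) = (s - 5)*(s + 1)*(s + 1)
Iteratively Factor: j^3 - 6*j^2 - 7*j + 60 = (j - 4)*(j^2 - 2*j - 15) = (j - 5)*(j - 4)*(j + 3)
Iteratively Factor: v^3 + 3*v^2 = (v + 3)*(v^2) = v*(v + 3)*(v)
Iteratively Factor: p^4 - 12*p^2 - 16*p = (p + 2)*(p^3 - 2*p^2 - 8*p) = p*(p + 2)*(p^2 - 2*p - 8) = p*(p - 4)*(p + 2)*(p + 2)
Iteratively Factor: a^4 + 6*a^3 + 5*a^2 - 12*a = (a - 1)*(a^3 + 7*a^2 + 12*a) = a*(a - 1)*(a^2 + 7*a + 12) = a*(a - 1)*(a + 4)*(a + 3)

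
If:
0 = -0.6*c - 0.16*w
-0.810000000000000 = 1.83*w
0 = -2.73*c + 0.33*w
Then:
No Solution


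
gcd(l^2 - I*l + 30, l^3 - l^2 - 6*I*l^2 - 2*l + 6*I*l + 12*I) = l - 6*I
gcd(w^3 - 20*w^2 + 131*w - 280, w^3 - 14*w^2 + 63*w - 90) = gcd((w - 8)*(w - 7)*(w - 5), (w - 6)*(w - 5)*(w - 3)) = w - 5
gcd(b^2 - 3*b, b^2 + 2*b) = b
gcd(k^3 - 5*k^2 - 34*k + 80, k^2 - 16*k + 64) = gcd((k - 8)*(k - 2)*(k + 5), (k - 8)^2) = k - 8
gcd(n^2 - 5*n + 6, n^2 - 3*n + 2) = n - 2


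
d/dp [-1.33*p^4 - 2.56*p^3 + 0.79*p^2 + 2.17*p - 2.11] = -5.32*p^3 - 7.68*p^2 + 1.58*p + 2.17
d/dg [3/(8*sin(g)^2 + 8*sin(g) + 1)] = -(24*sin(2*g) + 24*cos(g))/(8*sin(g) - 4*cos(2*g) + 5)^2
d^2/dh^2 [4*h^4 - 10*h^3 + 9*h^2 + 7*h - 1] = 48*h^2 - 60*h + 18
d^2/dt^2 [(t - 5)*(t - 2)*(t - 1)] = 6*t - 16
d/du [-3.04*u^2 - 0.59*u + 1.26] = -6.08*u - 0.59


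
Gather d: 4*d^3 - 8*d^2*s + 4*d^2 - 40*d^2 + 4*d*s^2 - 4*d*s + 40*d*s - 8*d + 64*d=4*d^3 + d^2*(-8*s - 36) + d*(4*s^2 + 36*s + 56)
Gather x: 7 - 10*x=7 - 10*x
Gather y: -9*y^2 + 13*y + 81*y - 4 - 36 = -9*y^2 + 94*y - 40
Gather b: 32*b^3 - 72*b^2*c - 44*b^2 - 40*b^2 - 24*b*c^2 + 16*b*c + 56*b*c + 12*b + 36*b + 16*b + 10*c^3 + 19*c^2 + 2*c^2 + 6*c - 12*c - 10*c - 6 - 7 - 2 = 32*b^3 + b^2*(-72*c - 84) + b*(-24*c^2 + 72*c + 64) + 10*c^3 + 21*c^2 - 16*c - 15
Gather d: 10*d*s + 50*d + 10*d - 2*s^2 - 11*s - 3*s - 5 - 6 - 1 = d*(10*s + 60) - 2*s^2 - 14*s - 12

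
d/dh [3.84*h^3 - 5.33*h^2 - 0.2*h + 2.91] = 11.52*h^2 - 10.66*h - 0.2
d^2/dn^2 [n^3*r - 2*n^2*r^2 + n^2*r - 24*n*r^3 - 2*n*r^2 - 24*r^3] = 2*r*(3*n - 2*r + 1)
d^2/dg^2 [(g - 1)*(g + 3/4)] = 2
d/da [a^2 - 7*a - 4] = 2*a - 7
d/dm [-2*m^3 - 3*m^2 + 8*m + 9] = -6*m^2 - 6*m + 8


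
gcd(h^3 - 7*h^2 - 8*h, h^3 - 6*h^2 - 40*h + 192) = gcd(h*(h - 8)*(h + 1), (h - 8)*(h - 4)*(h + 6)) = h - 8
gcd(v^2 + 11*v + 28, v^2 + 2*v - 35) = v + 7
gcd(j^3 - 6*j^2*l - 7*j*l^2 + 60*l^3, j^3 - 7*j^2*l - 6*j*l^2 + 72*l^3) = j^2 - j*l - 12*l^2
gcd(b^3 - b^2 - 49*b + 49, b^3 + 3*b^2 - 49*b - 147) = b^2 - 49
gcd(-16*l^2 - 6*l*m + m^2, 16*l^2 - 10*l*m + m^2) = 8*l - m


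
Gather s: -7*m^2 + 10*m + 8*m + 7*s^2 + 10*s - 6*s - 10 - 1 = -7*m^2 + 18*m + 7*s^2 + 4*s - 11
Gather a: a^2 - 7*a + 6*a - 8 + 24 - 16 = a^2 - a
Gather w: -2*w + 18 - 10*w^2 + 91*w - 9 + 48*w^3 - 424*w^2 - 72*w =48*w^3 - 434*w^2 + 17*w + 9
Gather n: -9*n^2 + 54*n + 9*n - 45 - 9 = -9*n^2 + 63*n - 54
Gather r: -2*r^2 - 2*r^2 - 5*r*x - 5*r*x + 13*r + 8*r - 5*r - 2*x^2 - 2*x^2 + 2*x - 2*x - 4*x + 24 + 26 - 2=-4*r^2 + r*(16 - 10*x) - 4*x^2 - 4*x + 48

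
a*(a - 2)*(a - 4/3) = a^3 - 10*a^2/3 + 8*a/3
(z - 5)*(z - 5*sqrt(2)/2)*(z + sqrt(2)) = z^3 - 5*z^2 - 3*sqrt(2)*z^2/2 - 5*z + 15*sqrt(2)*z/2 + 25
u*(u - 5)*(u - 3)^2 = u^4 - 11*u^3 + 39*u^2 - 45*u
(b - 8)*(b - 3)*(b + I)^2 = b^4 - 11*b^3 + 2*I*b^3 + 23*b^2 - 22*I*b^2 + 11*b + 48*I*b - 24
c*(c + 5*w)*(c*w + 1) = c^3*w + 5*c^2*w^2 + c^2 + 5*c*w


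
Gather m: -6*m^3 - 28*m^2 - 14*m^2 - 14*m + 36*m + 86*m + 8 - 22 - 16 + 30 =-6*m^3 - 42*m^2 + 108*m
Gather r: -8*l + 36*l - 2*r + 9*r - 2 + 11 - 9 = 28*l + 7*r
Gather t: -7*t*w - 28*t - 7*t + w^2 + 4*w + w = t*(-7*w - 35) + w^2 + 5*w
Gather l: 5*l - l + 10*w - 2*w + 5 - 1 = 4*l + 8*w + 4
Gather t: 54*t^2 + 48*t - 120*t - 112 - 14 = 54*t^2 - 72*t - 126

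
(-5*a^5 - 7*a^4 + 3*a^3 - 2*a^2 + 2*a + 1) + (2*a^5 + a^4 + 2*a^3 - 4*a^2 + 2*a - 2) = -3*a^5 - 6*a^4 + 5*a^3 - 6*a^2 + 4*a - 1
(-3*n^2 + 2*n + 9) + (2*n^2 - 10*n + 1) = -n^2 - 8*n + 10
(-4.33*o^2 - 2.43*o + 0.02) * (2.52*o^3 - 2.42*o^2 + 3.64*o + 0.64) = -10.9116*o^5 + 4.355*o^4 - 9.8302*o^3 - 11.6648*o^2 - 1.4824*o + 0.0128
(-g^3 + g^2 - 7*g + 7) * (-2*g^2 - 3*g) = 2*g^5 + g^4 + 11*g^3 + 7*g^2 - 21*g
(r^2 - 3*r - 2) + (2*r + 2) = r^2 - r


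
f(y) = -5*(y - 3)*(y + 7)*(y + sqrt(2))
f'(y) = -5*(y - 3)*(y + 7) - 5*(y - 3)*(y + sqrt(2)) - 5*(y + 7)*(y + sqrt(2))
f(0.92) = 192.26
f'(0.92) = 14.21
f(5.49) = -1073.61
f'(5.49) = -672.63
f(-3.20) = -210.37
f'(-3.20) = 96.37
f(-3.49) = -236.43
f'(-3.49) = 82.97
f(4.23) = -389.81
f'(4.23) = -420.70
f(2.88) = 25.46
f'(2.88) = -203.63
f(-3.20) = -210.37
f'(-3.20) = 96.37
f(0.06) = 153.00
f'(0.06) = 73.41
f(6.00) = -1445.77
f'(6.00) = -788.14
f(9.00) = -4998.82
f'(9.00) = -1625.56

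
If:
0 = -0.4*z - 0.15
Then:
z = -0.38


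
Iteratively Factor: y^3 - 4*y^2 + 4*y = (y - 2)*(y^2 - 2*y) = (y - 2)^2*(y)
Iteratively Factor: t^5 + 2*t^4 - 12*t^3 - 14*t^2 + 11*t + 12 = (t + 1)*(t^4 + t^3 - 13*t^2 - t + 12) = (t - 3)*(t + 1)*(t^3 + 4*t^2 - t - 4) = (t - 3)*(t + 1)^2*(t^2 + 3*t - 4) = (t - 3)*(t - 1)*(t + 1)^2*(t + 4)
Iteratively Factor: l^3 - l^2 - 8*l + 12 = (l + 3)*(l^2 - 4*l + 4) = (l - 2)*(l + 3)*(l - 2)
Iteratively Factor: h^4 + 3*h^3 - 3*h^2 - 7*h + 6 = (h - 1)*(h^3 + 4*h^2 + h - 6) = (h - 1)*(h + 2)*(h^2 + 2*h - 3) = (h - 1)*(h + 2)*(h + 3)*(h - 1)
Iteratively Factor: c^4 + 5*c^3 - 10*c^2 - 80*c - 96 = (c + 4)*(c^3 + c^2 - 14*c - 24) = (c + 2)*(c + 4)*(c^2 - c - 12) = (c - 4)*(c + 2)*(c + 4)*(c + 3)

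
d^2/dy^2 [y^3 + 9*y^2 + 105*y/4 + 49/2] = 6*y + 18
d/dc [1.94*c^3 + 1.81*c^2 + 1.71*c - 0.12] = 5.82*c^2 + 3.62*c + 1.71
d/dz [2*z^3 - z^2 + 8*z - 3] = 6*z^2 - 2*z + 8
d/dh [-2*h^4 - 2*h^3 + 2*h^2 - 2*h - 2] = -8*h^3 - 6*h^2 + 4*h - 2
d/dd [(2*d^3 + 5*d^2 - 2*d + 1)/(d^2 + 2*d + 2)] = 2*(d^4 + 4*d^3 + 12*d^2 + 9*d - 3)/(d^4 + 4*d^3 + 8*d^2 + 8*d + 4)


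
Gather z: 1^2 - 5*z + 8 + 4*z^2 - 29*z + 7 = 4*z^2 - 34*z + 16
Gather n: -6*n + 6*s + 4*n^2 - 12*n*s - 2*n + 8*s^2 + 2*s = 4*n^2 + n*(-12*s - 8) + 8*s^2 + 8*s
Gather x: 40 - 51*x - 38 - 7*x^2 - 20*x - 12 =-7*x^2 - 71*x - 10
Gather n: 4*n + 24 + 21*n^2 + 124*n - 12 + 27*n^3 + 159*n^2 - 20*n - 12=27*n^3 + 180*n^2 + 108*n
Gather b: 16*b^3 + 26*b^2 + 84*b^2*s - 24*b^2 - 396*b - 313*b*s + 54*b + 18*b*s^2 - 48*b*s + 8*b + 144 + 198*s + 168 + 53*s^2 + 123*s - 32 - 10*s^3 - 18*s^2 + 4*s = 16*b^3 + b^2*(84*s + 2) + b*(18*s^2 - 361*s - 334) - 10*s^3 + 35*s^2 + 325*s + 280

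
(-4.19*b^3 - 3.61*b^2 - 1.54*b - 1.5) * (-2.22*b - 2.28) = 9.3018*b^4 + 17.5674*b^3 + 11.6496*b^2 + 6.8412*b + 3.42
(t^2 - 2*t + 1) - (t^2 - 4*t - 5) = 2*t + 6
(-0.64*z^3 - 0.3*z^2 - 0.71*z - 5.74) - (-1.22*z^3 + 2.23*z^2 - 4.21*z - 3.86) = 0.58*z^3 - 2.53*z^2 + 3.5*z - 1.88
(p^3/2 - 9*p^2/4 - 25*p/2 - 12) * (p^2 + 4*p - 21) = p^5/2 - p^4/4 - 32*p^3 - 59*p^2/4 + 429*p/2 + 252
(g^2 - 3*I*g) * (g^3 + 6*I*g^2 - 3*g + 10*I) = g^5 + 3*I*g^4 + 15*g^3 + 19*I*g^2 + 30*g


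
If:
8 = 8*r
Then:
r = 1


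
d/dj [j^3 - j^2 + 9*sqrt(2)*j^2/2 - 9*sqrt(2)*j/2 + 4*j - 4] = 3*j^2 - 2*j + 9*sqrt(2)*j - 9*sqrt(2)/2 + 4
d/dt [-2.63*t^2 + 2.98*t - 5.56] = 2.98 - 5.26*t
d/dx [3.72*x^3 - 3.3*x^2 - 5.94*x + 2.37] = 11.16*x^2 - 6.6*x - 5.94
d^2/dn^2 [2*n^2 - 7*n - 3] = 4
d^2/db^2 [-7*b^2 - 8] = -14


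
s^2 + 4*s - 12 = (s - 2)*(s + 6)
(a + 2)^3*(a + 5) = a^4 + 11*a^3 + 42*a^2 + 68*a + 40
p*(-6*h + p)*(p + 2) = -6*h*p^2 - 12*h*p + p^3 + 2*p^2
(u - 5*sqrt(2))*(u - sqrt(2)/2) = u^2 - 11*sqrt(2)*u/2 + 5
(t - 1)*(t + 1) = t^2 - 1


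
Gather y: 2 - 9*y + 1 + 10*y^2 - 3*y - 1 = 10*y^2 - 12*y + 2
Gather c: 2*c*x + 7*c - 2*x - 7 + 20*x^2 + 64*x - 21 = c*(2*x + 7) + 20*x^2 + 62*x - 28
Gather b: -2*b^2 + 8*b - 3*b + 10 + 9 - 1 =-2*b^2 + 5*b + 18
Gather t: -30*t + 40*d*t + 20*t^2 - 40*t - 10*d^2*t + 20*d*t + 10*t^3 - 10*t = 10*t^3 + 20*t^2 + t*(-10*d^2 + 60*d - 80)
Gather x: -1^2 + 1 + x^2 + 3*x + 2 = x^2 + 3*x + 2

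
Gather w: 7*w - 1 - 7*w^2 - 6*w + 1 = -7*w^2 + w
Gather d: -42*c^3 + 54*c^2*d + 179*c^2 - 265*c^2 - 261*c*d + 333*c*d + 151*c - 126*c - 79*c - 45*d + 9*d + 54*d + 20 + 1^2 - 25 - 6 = -42*c^3 - 86*c^2 - 54*c + d*(54*c^2 + 72*c + 18) - 10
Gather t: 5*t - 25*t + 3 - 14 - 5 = -20*t - 16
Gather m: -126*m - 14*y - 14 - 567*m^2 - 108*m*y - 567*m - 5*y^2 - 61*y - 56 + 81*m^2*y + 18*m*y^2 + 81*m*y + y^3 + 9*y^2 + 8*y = m^2*(81*y - 567) + m*(18*y^2 - 27*y - 693) + y^3 + 4*y^2 - 67*y - 70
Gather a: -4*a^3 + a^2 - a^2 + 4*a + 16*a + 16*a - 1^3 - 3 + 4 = -4*a^3 + 36*a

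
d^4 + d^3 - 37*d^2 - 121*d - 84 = (d - 7)*(d + 1)*(d + 3)*(d + 4)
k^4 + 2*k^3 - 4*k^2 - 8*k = k*(k - 2)*(k + 2)^2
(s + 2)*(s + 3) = s^2 + 5*s + 6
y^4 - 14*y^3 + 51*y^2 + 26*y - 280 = (y - 7)*(y - 5)*(y - 4)*(y + 2)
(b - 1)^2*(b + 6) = b^3 + 4*b^2 - 11*b + 6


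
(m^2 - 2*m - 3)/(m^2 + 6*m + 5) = (m - 3)/(m + 5)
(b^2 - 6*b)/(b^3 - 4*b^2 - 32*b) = (6 - b)/(-b^2 + 4*b + 32)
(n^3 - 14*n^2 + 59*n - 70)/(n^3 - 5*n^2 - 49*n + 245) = (n - 2)/(n + 7)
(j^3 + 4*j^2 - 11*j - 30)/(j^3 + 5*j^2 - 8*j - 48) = (j^2 + 7*j + 10)/(j^2 + 8*j + 16)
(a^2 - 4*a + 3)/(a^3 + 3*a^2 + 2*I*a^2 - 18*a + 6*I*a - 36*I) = (a - 1)/(a^2 + 2*a*(3 + I) + 12*I)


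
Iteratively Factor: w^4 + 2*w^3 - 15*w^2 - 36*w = (w)*(w^3 + 2*w^2 - 15*w - 36) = w*(w + 3)*(w^2 - w - 12) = w*(w - 4)*(w + 3)*(w + 3)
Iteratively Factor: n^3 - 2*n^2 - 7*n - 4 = (n - 4)*(n^2 + 2*n + 1) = (n - 4)*(n + 1)*(n + 1)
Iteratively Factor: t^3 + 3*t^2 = (t)*(t^2 + 3*t) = t*(t + 3)*(t)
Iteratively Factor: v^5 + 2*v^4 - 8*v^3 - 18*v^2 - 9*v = (v + 1)*(v^4 + v^3 - 9*v^2 - 9*v) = v*(v + 1)*(v^3 + v^2 - 9*v - 9) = v*(v - 3)*(v + 1)*(v^2 + 4*v + 3) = v*(v - 3)*(v + 1)^2*(v + 3)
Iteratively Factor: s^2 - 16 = (s + 4)*(s - 4)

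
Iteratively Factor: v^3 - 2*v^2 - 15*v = (v)*(v^2 - 2*v - 15) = v*(v - 5)*(v + 3)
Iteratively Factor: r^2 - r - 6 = (r - 3)*(r + 2)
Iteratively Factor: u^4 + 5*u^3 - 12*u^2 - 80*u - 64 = (u + 4)*(u^3 + u^2 - 16*u - 16) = (u - 4)*(u + 4)*(u^2 + 5*u + 4) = (u - 4)*(u + 4)^2*(u + 1)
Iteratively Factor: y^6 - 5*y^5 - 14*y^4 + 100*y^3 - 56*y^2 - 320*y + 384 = (y - 4)*(y^5 - y^4 - 18*y^3 + 28*y^2 + 56*y - 96) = (y - 4)*(y + 2)*(y^4 - 3*y^3 - 12*y^2 + 52*y - 48) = (y - 4)*(y - 3)*(y + 2)*(y^3 - 12*y + 16) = (y - 4)*(y - 3)*(y - 2)*(y + 2)*(y^2 + 2*y - 8) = (y - 4)*(y - 3)*(y - 2)*(y + 2)*(y + 4)*(y - 2)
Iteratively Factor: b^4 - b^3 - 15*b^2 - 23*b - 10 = (b + 1)*(b^3 - 2*b^2 - 13*b - 10) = (b + 1)^2*(b^2 - 3*b - 10) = (b - 5)*(b + 1)^2*(b + 2)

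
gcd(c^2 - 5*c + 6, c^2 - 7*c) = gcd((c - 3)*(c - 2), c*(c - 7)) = 1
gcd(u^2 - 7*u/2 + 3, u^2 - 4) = u - 2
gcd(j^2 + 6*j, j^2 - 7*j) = j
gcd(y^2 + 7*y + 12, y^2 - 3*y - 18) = y + 3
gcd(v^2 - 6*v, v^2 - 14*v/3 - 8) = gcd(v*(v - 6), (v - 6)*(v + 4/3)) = v - 6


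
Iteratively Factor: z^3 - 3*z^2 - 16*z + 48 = (z + 4)*(z^2 - 7*z + 12) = (z - 4)*(z + 4)*(z - 3)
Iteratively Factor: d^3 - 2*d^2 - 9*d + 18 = (d - 2)*(d^2 - 9) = (d - 3)*(d - 2)*(d + 3)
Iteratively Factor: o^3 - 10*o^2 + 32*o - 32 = (o - 4)*(o^2 - 6*o + 8) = (o - 4)*(o - 2)*(o - 4)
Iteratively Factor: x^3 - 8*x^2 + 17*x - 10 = (x - 2)*(x^2 - 6*x + 5) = (x - 2)*(x - 1)*(x - 5)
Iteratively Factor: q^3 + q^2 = (q)*(q^2 + q) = q*(q + 1)*(q)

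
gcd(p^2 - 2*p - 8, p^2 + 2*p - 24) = p - 4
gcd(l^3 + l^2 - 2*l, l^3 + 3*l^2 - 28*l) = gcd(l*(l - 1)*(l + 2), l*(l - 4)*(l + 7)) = l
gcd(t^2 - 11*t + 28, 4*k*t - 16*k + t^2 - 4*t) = t - 4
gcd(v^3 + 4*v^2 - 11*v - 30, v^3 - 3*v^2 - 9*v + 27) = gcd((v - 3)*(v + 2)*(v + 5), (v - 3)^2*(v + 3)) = v - 3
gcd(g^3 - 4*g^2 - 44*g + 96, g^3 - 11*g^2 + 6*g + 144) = g - 8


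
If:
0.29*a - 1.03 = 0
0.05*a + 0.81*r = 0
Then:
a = 3.55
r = -0.22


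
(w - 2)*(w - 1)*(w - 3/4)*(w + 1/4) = w^4 - 7*w^3/2 + 53*w^2/16 - 7*w/16 - 3/8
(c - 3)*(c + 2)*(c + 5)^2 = c^4 + 9*c^3 + 9*c^2 - 85*c - 150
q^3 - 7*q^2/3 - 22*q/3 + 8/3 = (q - 4)*(q - 1/3)*(q + 2)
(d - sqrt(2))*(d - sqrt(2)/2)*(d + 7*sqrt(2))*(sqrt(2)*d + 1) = sqrt(2)*d^4 + 12*d^3 - 29*sqrt(2)*d^2/2 - 6*d + 7*sqrt(2)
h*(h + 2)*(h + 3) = h^3 + 5*h^2 + 6*h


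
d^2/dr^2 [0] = 0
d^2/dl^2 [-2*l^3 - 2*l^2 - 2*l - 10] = -12*l - 4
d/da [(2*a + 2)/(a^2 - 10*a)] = 2*(-a^2 - 2*a + 10)/(a^2*(a^2 - 20*a + 100))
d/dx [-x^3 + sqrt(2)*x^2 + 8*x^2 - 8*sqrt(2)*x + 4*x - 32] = -3*x^2 + 2*sqrt(2)*x + 16*x - 8*sqrt(2) + 4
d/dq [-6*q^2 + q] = 1 - 12*q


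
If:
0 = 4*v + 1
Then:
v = -1/4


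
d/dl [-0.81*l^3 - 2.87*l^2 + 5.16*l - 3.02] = -2.43*l^2 - 5.74*l + 5.16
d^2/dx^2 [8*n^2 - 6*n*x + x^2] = 2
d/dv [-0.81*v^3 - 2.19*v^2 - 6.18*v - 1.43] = -2.43*v^2 - 4.38*v - 6.18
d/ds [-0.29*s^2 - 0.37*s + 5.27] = -0.58*s - 0.37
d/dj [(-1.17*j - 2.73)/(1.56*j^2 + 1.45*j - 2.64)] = (1.8252*j^2 + 8.5176*j + 7.0473)/(2.4336*j^4 + 4.524*j^3 - 6.1343*j^2 - 7.656*j + 6.9696)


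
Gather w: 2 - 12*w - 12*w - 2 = -24*w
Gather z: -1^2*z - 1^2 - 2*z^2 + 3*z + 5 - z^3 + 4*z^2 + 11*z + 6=-z^3 + 2*z^2 + 13*z + 10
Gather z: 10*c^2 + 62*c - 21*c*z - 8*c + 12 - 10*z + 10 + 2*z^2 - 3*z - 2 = 10*c^2 + 54*c + 2*z^2 + z*(-21*c - 13) + 20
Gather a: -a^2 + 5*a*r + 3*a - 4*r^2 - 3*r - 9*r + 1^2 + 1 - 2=-a^2 + a*(5*r + 3) - 4*r^2 - 12*r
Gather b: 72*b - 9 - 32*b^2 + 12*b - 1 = -32*b^2 + 84*b - 10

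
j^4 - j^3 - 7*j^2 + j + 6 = (j - 3)*(j - 1)*(j + 1)*(j + 2)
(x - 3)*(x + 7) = x^2 + 4*x - 21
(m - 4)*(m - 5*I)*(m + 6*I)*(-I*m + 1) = -I*m^4 + 2*m^3 + 4*I*m^3 - 8*m^2 - 29*I*m^2 + 30*m + 116*I*m - 120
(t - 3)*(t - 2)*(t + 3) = t^3 - 2*t^2 - 9*t + 18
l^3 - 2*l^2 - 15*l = l*(l - 5)*(l + 3)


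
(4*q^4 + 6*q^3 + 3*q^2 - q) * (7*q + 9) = 28*q^5 + 78*q^4 + 75*q^3 + 20*q^2 - 9*q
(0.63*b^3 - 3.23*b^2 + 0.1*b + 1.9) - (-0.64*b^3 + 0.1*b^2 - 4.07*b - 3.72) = 1.27*b^3 - 3.33*b^2 + 4.17*b + 5.62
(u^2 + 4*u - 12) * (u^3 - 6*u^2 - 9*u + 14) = u^5 - 2*u^4 - 45*u^3 + 50*u^2 + 164*u - 168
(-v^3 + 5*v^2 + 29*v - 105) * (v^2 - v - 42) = -v^5 + 6*v^4 + 66*v^3 - 344*v^2 - 1113*v + 4410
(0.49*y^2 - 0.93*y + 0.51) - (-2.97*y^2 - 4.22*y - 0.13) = 3.46*y^2 + 3.29*y + 0.64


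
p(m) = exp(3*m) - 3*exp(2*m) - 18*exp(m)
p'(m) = 3*exp(3*m) - 6*exp(2*m) - 18*exp(m)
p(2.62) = 1778.27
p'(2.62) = 6395.30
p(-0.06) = -18.78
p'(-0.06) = -19.77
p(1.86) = 25.65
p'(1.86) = 432.00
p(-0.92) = -7.59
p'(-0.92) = -7.94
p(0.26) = -26.21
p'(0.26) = -26.89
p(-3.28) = -0.68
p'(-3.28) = -0.69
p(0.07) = -21.52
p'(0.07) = -22.51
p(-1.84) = -2.93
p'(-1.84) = -3.00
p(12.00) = 4311152076819219.45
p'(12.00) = 12933535703683220.37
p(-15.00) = 0.00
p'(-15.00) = 0.00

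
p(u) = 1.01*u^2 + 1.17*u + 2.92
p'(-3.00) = -4.89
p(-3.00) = 8.50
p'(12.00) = 25.41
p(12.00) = 162.40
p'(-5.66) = -10.26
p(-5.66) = 28.65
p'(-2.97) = -4.83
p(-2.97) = 8.35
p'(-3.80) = -6.51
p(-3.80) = 13.06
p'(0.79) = 2.77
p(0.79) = 4.47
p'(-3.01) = -4.91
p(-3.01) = 8.55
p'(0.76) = 2.71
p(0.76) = 4.39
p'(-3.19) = -5.27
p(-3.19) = 9.47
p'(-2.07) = -3.01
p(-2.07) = 4.83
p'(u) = 2.02*u + 1.17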